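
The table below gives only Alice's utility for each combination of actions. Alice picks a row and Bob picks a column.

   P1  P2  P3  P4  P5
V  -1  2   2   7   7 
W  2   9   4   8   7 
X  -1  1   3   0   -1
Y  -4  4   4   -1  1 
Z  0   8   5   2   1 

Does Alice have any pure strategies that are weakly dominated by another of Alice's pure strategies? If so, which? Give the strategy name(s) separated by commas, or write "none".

W weakly dominates V — P1: 2>-1, P2: 9>2, P3: 4>2, P4: 8>7, P5: 7=7.
Nothing dominates W: V at P1 (2>-1); X at P1 (2>-1); Y at P1 (2>-4); Z at P1 (2>0).
X: dominated, since W does at least as well everywhere (P1: 2>-1, P2: 9>1, P3: 4>3, P4: 8>0, P5: 7>-1).
Y: dominated, since W does at least as well everywhere (P1: 2>-4, P2: 9>4, P3: 4=4, P4: 8>-1, P5: 7>1).
Z is not dominated — it holds its own against V at P1 (0>-1); W at P3 (5>4); X at P1 (0>-1); Y at P1 (0>-4).

V, X, Y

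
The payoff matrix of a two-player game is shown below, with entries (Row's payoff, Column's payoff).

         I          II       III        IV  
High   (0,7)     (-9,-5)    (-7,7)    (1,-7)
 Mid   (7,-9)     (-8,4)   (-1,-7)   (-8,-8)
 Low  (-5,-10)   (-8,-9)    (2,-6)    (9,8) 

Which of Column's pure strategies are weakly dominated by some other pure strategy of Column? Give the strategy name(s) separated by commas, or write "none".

I

III weakly dominates I — High: 7=7, Mid: -7>-9, Low: -6>-10.
Nothing dominates II: I at Mid (4>-9); III at Mid (4>-7); IV at High (-5>-7).
III is not dominated — it holds its own against I at Mid (-7>-9); II at High (7>-5); IV at High (7>-7).
IV: no other strategy beats it everywhere (I at Mid (-8>-9); II at Low (8>-9); III at Low (8>-6)).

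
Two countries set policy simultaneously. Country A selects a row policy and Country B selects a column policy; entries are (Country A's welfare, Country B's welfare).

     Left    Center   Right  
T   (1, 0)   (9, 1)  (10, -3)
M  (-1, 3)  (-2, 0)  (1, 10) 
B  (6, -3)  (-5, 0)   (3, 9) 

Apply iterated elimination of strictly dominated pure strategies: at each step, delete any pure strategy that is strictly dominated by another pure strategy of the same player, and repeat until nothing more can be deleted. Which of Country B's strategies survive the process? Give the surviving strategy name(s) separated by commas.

Center

Country A's strategy M is strictly dominated by T (Left: 1>-1, Center: 9>-2, Right: 10>1) and is removed.
Column Left is eliminated: Center beats it against every remaining row (T: 1>0, B: 0>-3).
For Country A, T strictly dominates B on the remaining columns (Center: 9>-5, Right: 10>3); eliminate B.
For Country B, Center strictly dominates Right on the remaining rows (T: 1>-3); eliminate Right.
Among the remaining strategies, none is strictly dominated by another pure strategy of the same player, so the elimination stops.
Surviving strategies — Country A: {T}; Country B: {Center}.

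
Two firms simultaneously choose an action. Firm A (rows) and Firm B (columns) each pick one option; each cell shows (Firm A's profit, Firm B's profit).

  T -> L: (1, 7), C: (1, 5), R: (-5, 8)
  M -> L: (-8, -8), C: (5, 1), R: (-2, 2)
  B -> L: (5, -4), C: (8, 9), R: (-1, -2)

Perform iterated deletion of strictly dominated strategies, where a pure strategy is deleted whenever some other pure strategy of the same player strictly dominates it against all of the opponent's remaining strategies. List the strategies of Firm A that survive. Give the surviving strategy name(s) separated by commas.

B

Firm A's strategy T is strictly dominated by B (L: 5>1, C: 8>1, R: -1>-5) and is removed.
Row M is eliminated: B beats it against every remaining column (L: 5>-8, C: 8>5, R: -1>-2).
Column L is eliminated: C beats it against every remaining row (B: 9>-4).
For Firm B, C strictly dominates R on the remaining rows (B: 9>-2); eliminate R.
Among the remaining strategies, none is strictly dominated by another pure strategy of the same player, so the elimination stops.
Surviving strategies — Firm A: {B}; Firm B: {C}.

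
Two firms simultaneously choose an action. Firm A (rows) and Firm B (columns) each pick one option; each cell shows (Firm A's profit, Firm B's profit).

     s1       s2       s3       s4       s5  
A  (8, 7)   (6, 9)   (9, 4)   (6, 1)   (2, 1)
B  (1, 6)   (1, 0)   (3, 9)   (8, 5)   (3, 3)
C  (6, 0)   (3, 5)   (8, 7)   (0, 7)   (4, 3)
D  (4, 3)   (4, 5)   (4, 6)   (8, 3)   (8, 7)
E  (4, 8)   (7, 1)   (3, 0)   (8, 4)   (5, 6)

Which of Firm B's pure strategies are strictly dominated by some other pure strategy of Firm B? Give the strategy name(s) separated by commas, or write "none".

Nothing dominates s1: s2 at B (6>0); s3 at A (7>4); s4 at A (7>1); s5 at A (7>1).
s2 is not dominated — it holds its own against s1 at A (9>7); s3 at A (9>4); s4 at A (9>1); s5 at A (9>1).
Nothing dominates s3: s1 at B (9>6); s2 at B (9>0); s4 at A (4>1); s5 at A (4>1).
Nothing dominates s4: s1 at C (7>0); s2 at B (5>0); s3 at C (7=7); s5 at A (1=1).
Nothing dominates s5: s1 at C (3>0); s2 at B (3>0); s3 at D (7>6); s4 at A (1=1).

none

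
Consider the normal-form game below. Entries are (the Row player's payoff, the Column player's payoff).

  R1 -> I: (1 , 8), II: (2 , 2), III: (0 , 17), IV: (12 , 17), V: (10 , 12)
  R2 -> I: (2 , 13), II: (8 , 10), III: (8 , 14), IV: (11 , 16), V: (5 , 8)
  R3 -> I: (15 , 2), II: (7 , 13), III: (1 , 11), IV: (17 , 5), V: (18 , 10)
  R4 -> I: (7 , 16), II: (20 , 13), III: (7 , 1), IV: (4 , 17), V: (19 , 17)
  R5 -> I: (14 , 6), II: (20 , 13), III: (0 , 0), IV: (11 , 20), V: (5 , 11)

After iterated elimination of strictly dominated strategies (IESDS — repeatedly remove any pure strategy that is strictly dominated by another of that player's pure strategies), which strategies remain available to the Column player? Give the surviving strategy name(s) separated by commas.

II, III, IV, V

The Row player's strategy R1 is strictly dominated by R3 (I: 15>1, II: 7>2, III: 1>0, IV: 17>12, V: 18>10) and is removed.
The Column player's strategy I is strictly dominated by IV (R2: 16>13, R3: 5>2, R4: 17>16, R5: 20>6) and is removed.
Among the remaining strategies, none is strictly dominated by another pure strategy of the same player, so the elimination stops.
Surviving strategies — the Row player: {R2, R3, R4, R5}; the Column player: {II, III, IV, V}.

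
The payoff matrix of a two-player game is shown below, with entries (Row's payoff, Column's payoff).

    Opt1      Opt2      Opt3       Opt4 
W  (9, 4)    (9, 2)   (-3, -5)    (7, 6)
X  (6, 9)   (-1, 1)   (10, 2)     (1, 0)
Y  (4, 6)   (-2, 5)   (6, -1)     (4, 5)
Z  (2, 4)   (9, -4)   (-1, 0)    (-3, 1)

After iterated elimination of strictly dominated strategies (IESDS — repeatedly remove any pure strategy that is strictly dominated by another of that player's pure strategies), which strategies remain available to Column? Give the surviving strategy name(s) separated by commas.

For Column, Opt1 strictly dominates Opt2 on the remaining rows (W: 4>2, X: 9>1, Y: 6>5, Z: 4>-4); eliminate Opt2.
Row Z is eliminated: X beats it against every remaining column (Opt1: 6>2, Opt3: 10>-1, Opt4: 1>-3).
Column Opt3 is eliminated: Opt1 beats it against every remaining row (W: 4>-5, X: 9>2, Y: 6>-1).
For Row, W strictly dominates X on the remaining columns (Opt1: 9>6, Opt4: 7>1); eliminate X.
Row Y is eliminated: W beats it against every remaining column (Opt1: 9>4, Opt4: 7>4).
For Column, Opt4 strictly dominates Opt1 on the remaining rows (W: 6>4); eliminate Opt1.
Among the remaining strategies, none is strictly dominated by another pure strategy of the same player, so the elimination stops.
Surviving strategies — Row: {W}; Column: {Opt4}.

Opt4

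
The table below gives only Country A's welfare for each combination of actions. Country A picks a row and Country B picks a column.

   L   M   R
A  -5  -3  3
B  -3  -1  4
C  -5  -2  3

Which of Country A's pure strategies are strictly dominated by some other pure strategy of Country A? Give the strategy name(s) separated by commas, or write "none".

A, C

B strictly dominates A — L: -3>-5, M: -1>-3, R: 4>3.
B is not dominated — it holds its own against A at L (-3>-5); C at L (-3>-5).
B strictly dominates C — L: -3>-5, M: -1>-2, R: 4>3.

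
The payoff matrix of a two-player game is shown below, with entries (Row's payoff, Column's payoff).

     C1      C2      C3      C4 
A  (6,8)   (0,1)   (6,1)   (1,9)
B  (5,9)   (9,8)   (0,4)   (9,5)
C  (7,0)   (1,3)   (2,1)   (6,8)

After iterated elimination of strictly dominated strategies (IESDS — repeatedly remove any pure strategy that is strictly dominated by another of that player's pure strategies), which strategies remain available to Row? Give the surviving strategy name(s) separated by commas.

Column's strategy C3 is strictly dominated by C4 (A: 9>1, B: 5>4, C: 8>1) and is removed.
Row A is eliminated: C beats it against every remaining column (C1: 7>6, C2: 1>0, C4: 6>1).
Among the remaining strategies, none is strictly dominated by another pure strategy of the same player, so the elimination stops.
Surviving strategies — Row: {B, C}; Column: {C1, C2, C4}.

B, C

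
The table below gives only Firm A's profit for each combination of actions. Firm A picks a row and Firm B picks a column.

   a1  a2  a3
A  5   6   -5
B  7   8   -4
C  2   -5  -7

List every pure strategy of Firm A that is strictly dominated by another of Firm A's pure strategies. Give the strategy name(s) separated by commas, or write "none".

A is strictly dominated by B (a1: 7>5, a2: 8>6, a3: -4>-5).
B: no other strategy beats it everywhere (A at a1 (7>5); C at a1 (7>2)).
A strictly dominates C — a1: 5>2, a2: 6>-5, a3: -5>-7.

A, C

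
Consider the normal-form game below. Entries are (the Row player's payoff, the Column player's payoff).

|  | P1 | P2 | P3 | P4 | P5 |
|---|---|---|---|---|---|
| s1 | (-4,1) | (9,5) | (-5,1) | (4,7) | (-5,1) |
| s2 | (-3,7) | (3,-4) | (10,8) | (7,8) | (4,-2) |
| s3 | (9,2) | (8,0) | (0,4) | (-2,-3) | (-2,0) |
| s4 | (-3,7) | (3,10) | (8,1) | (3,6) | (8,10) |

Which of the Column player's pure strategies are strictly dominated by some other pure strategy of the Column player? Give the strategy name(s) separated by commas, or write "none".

none

P1 is not dominated — it holds its own against P2 at s2 (7>-4); P3 at s1 (1=1); P4 at s3 (2>-3); P5 at s1 (1=1).
P2: no other strategy beats it everywhere (P1 at s1 (5>1); P3 at s1 (5>1); P4 at s3 (0>-3); P5 at s1 (5>1)).
P3 is not dominated — it holds its own against P1 at s1 (1=1); P2 at s2 (8>-4); P4 at s2 (8=8); P5 at s1 (1=1).
Nothing dominates P4: P1 at s1 (7>1); P2 at s1 (7>5); P3 at s1 (7>1); P5 at s1 (7>1).
P5 is not dominated — it holds its own against P1 at s1 (1=1); P2 at s2 (-2>-4); P3 at s1 (1=1); P4 at s3 (0>-3).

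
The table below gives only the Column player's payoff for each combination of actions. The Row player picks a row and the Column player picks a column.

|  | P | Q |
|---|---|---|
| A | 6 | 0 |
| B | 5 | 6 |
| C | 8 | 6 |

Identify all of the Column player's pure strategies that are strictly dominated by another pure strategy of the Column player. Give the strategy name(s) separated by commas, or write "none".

none

P: no other strategy beats it everywhere (Q at A (6>0)).
Q is not dominated — it holds its own against P at B (6>5).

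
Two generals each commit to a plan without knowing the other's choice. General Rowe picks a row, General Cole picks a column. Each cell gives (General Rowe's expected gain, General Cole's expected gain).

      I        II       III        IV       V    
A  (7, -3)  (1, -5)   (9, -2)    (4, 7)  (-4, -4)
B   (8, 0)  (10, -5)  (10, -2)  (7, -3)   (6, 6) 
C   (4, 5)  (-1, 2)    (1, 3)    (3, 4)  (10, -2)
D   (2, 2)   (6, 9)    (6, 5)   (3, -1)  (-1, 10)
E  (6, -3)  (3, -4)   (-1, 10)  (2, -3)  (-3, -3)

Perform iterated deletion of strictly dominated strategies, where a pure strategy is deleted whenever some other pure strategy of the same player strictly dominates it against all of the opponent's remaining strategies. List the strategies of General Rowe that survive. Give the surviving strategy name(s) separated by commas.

B, C

General Rowe's strategy A is strictly dominated by B (I: 8>7, II: 10>1, III: 10>9, IV: 7>4, V: 6>-4) and is removed.
Row D is eliminated: B beats it against every remaining column (I: 8>2, II: 10>6, III: 10>6, IV: 7>3, V: 6>-1).
Row E is eliminated: B beats it against every remaining column (I: 8>6, II: 10>3, III: 10>-1, IV: 7>2, V: 6>-3).
For General Cole, I strictly dominates II on the remaining rows (B: 0>-5, C: 5>2); eliminate II.
For General Cole, I strictly dominates III on the remaining rows (B: 0>-2, C: 5>3); eliminate III.
Column IV is eliminated: I beats it against every remaining row (B: 0>-3, C: 5>4).
Among the remaining strategies, none is strictly dominated by another pure strategy of the same player, so the elimination stops.
Surviving strategies — General Rowe: {B, C}; General Cole: {I, V}.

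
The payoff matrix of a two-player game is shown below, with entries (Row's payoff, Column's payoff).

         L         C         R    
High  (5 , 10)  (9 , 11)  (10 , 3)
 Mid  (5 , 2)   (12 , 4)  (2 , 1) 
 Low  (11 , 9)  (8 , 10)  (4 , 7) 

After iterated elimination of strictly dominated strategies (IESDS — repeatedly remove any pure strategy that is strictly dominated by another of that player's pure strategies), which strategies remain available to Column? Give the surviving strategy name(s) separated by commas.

C

For Column, C strictly dominates L on the remaining rows (High: 11>10, Mid: 4>2, Low: 10>9); eliminate L.
Row's strategy Low is strictly dominated by High (C: 9>8, R: 10>4) and is removed.
Column's strategy R is strictly dominated by C (High: 11>3, Mid: 4>1) and is removed.
For Row, Mid strictly dominates High on the remaining columns (C: 12>9); eliminate High.
Among the remaining strategies, none is strictly dominated by another pure strategy of the same player, so the elimination stops.
Surviving strategies — Row: {Mid}; Column: {C}.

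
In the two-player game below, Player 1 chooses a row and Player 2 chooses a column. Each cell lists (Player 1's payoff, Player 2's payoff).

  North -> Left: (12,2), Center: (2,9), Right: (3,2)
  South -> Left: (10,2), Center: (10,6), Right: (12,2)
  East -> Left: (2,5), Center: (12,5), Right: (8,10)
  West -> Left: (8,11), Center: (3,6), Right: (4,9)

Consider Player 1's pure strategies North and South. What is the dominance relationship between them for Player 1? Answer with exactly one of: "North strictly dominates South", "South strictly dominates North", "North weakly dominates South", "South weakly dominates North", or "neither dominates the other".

neither dominates the other

North's payoffs vs South's, by Player 2's action — Left: 12>10, Center: 2<10, Right: 3<12.
North does better at Left but worse at Center, Right; neither strategy dominates the other.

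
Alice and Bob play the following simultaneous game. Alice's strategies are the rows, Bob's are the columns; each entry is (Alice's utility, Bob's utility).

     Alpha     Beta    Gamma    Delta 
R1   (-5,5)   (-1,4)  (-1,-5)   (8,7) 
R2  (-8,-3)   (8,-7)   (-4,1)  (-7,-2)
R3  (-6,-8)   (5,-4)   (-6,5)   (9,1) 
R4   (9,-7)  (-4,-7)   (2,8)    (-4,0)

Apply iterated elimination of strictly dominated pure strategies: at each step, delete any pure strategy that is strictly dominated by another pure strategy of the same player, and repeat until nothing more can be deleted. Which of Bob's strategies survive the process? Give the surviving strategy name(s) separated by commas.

Gamma, Delta

Column Alpha is eliminated: Delta beats it against every remaining row (R1: 7>5, R2: -2>-3, R3: 1>-8, R4: 0>-7).
For Bob, Delta strictly dominates Beta on the remaining rows (R1: 7>4, R2: -2>-7, R3: 1>-4, R4: 0>-7); eliminate Beta.
For Alice, R1 strictly dominates R2 on the remaining columns (Gamma: -1>-4, Delta: 8>-7); eliminate R2.
Among the remaining strategies, none is strictly dominated by another pure strategy of the same player, so the elimination stops.
Surviving strategies — Alice: {R1, R3, R4}; Bob: {Gamma, Delta}.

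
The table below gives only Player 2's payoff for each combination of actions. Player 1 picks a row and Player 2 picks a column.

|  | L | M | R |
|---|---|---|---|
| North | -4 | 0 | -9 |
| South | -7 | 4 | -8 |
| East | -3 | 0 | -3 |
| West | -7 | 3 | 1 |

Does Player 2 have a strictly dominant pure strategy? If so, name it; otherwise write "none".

M vs L: North: 0>-4, South: 4>-7, East: 0>-3, West: 3>-7.
M vs R: North: 0>-9, South: 4>-8, East: 0>-3, West: 3>1.
M strictly beats every other strategy against every opponent action, so it is strictly dominant.

M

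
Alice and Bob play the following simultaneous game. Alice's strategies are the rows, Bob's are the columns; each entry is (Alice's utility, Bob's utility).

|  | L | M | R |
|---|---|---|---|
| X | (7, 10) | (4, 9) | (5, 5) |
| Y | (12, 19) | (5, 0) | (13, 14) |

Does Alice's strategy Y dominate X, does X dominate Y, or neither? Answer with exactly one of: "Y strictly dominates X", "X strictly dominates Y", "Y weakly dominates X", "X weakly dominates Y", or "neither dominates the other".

Y strictly dominates X

Y's payoffs vs X's, by Bob's action — L: 12>7, M: 5>4, R: 13>5.
Y gives a strictly higher payoff against every action of Bob, so Y strictly dominates X.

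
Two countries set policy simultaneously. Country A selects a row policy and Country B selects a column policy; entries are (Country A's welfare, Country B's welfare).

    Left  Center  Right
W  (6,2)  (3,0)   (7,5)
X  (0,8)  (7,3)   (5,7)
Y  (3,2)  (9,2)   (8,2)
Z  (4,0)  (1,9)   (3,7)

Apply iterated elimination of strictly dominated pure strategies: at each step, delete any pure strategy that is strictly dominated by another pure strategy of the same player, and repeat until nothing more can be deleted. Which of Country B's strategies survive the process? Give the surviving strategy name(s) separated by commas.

Left, Center, Right

Row X is eliminated: Y beats it against every remaining column (Left: 3>0, Center: 9>7, Right: 8>5).
Country A's strategy Z is strictly dominated by W (Left: 6>4, Center: 3>1, Right: 7>3) and is removed.
Among the remaining strategies, none is strictly dominated by another pure strategy of the same player, so the elimination stops.
Surviving strategies — Country A: {W, Y}; Country B: {Left, Center, Right}.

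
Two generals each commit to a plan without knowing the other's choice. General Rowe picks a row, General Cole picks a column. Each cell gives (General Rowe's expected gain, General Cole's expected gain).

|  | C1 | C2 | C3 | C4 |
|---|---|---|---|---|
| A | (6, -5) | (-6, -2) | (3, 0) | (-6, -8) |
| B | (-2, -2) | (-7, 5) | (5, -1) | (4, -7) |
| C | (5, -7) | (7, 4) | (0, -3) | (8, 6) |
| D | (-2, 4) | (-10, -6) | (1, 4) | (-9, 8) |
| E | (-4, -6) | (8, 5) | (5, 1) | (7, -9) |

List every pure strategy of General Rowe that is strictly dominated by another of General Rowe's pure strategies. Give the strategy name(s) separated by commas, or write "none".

A is not dominated — it holds its own against B at C1 (6>-2); C at C1 (6>5); D at C1 (6>-2); E at C1 (6>-4).
Nothing dominates B: A at C3 (5>3); C at C3 (5>0); D at C1 (-2=-2); E at C1 (-2>-4).
C is not dominated — it holds its own against A at C2 (7>-6); B at C1 (5>-2); D at C1 (5>-2); E at C1 (5>-4).
D: dominated, since A does at least as well everywhere (C1: 6>-2, C2: -6>-10, C3: 3>1, C4: -6>-9).
E: no other strategy beats it everywhere (A at C2 (8>-6); B at C2 (8>-7); C at C2 (8>7); D at C2 (8>-10)).

D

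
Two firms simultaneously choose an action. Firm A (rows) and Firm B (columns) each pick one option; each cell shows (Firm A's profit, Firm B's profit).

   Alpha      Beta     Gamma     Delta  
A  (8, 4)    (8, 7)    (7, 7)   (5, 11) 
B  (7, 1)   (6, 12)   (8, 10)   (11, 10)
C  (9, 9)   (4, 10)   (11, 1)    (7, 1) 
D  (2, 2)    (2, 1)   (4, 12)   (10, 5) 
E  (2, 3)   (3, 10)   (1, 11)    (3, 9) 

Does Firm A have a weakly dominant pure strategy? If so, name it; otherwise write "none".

none

A fails to dominate B at Gamma (7<8).
B fails to dominate A at Alpha (7<8).
C fails to dominate A at Beta (4<8).
D fails to dominate A at Alpha (2<8).
E fails to dominate A at Alpha (2<8).
No single strategy dominates all the others.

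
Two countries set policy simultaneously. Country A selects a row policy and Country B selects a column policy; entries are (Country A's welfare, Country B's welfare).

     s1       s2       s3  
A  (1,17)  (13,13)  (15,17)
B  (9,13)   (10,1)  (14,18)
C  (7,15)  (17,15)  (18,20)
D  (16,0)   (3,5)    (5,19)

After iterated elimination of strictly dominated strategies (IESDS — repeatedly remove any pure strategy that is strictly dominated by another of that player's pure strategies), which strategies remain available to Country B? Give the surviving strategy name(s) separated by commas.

s3

Country A's strategy A is strictly dominated by C (s1: 7>1, s2: 17>13, s3: 18>15) and is removed.
For Country B, s3 strictly dominates s1 on the remaining rows (B: 18>13, C: 20>15, D: 19>0); eliminate s1.
Row B is eliminated: C beats it against every remaining column (s2: 17>10, s3: 18>14).
For Country A, C strictly dominates D on the remaining columns (s2: 17>3, s3: 18>5); eliminate D.
Column s2 is eliminated: s3 beats it against every remaining row (C: 20>15).
Among the remaining strategies, none is strictly dominated by another pure strategy of the same player, so the elimination stops.
Surviving strategies — Country A: {C}; Country B: {s3}.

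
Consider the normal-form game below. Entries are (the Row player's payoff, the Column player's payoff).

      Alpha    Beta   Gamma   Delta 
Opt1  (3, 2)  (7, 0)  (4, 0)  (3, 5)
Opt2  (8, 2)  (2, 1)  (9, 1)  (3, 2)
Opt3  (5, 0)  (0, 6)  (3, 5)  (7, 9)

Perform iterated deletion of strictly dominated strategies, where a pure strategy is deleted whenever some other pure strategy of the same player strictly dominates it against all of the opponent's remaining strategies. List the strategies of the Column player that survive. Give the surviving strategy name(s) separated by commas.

Alpha, Delta

For the Column player, Delta strictly dominates Beta on the remaining rows (Opt1: 5>0, Opt2: 2>1, Opt3: 9>6); eliminate Beta.
The Column player's strategy Gamma is strictly dominated by Delta (Opt1: 5>0, Opt2: 2>1, Opt3: 9>5) and is removed.
The Row player's strategy Opt1 is strictly dominated by Opt3 (Alpha: 5>3, Delta: 7>3) and is removed.
Among the remaining strategies, none is strictly dominated by another pure strategy of the same player, so the elimination stops.
Surviving strategies — the Row player: {Opt2, Opt3}; the Column player: {Alpha, Delta}.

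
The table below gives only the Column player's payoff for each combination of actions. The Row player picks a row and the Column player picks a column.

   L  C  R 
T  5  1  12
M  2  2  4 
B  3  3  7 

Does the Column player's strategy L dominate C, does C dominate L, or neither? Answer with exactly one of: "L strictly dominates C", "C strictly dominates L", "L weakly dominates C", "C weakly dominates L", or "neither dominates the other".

L weakly dominates C

L's payoffs vs C's, by the Row player's action — T: 5>1, M: 2=2, B: 3=3.
L is at least as good everywhere and strictly better somewhere (tied only at M, B), so L weakly but not strictly dominates C.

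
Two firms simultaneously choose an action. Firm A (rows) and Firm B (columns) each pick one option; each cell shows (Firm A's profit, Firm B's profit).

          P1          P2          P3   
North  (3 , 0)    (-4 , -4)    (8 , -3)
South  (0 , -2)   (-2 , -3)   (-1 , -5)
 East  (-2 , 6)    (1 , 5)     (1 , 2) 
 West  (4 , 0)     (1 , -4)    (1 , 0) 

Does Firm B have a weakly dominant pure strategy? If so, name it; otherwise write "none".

P1 vs P2: North: 0>-4, South: -2>-3, East: 6>5, West: 0>-4.
P1 vs P3: North: 0>-3, South: -2>-5, East: 6>2, West: 0=0.
P1 is at least as good as every other strategy against every opponent action, so it is weakly dominant.

P1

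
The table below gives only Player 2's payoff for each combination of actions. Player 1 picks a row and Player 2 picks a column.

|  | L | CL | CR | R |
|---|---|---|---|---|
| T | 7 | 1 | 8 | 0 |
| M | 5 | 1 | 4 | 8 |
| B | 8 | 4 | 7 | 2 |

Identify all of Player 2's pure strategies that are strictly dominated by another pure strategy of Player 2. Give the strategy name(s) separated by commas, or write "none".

CL

L: no other strategy beats it everywhere (CL at T (7>1); CR at M (5>4); R at T (7>0)).
CL: dominated, since L does at least as well everywhere (T: 7>1, M: 5>1, B: 8>4).
Nothing dominates CR: L at T (8>7); CL at T (8>1); R at T (8>0).
R is not dominated — it holds its own against L at M (8>5); CL at M (8>1); CR at M (8>4).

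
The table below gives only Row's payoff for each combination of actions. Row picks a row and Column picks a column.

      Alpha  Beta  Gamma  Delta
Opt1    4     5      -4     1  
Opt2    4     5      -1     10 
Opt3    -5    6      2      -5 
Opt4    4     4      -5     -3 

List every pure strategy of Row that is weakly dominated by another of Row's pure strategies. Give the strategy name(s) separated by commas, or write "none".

Opt1 is weakly dominated by Opt2 (Alpha: 4=4, Beta: 5=5, Gamma: -1>-4, Delta: 10>1).
Opt2: no other strategy beats it everywhere (Opt1 at Gamma (-1>-4); Opt3 at Alpha (4>-5); Opt4 at Beta (5>4)).
Opt3: no other strategy beats it everywhere (Opt1 at Beta (6>5); Opt2 at Beta (6>5); Opt4 at Beta (6>4)).
Opt4 is weakly dominated by Opt1 (Alpha: 4=4, Beta: 5>4, Gamma: -4>-5, Delta: 1>-3).

Opt1, Opt4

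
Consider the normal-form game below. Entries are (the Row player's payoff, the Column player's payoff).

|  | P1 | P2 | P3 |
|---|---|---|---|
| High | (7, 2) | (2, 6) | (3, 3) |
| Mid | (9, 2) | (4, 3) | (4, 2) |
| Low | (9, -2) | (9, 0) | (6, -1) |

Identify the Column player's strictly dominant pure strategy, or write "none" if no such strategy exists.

P2

P2 vs P1: High: 6>2, Mid: 3>2, Low: 0>-2.
P2 vs P3: High: 6>3, Mid: 3>2, Low: 0>-1.
P2 strictly beats every other strategy against every opponent action, so it is strictly dominant.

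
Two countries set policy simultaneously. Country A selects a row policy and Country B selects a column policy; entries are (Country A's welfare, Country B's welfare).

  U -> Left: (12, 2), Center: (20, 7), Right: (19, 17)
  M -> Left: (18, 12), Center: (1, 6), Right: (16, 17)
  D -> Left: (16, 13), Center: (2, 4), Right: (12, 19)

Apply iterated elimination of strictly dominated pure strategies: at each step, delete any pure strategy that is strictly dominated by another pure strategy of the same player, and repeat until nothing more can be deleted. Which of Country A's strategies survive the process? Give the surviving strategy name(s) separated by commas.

U

For Country B, Right strictly dominates Left on the remaining rows (U: 17>2, M: 17>12, D: 19>13); eliminate Left.
For Country A, U strictly dominates M on the remaining columns (Center: 20>1, Right: 19>16); eliminate M.
For Country A, U strictly dominates D on the remaining columns (Center: 20>2, Right: 19>12); eliminate D.
Column Center is eliminated: Right beats it against every remaining row (U: 17>7).
Among the remaining strategies, none is strictly dominated by another pure strategy of the same player, so the elimination stops.
Surviving strategies — Country A: {U}; Country B: {Right}.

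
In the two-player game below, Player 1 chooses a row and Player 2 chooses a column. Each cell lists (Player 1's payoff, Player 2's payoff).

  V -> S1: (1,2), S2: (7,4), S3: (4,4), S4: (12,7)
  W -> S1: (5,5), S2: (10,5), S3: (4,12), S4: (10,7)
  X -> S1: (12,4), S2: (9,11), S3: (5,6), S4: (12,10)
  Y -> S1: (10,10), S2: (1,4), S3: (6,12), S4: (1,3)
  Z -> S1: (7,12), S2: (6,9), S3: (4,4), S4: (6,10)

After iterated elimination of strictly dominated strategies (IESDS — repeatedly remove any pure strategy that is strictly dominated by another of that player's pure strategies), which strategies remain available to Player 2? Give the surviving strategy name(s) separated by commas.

Player 1's strategy Z is strictly dominated by X (S1: 12>7, S2: 9>6, S3: 5>4, S4: 12>6) and is removed.
Player 2's strategy S1 is strictly dominated by S3 (V: 4>2, W: 12>5, X: 6>4, Y: 12>10) and is removed.
Among the remaining strategies, none is strictly dominated by another pure strategy of the same player, so the elimination stops.
Surviving strategies — Player 1: {V, W, X, Y}; Player 2: {S2, S3, S4}.

S2, S3, S4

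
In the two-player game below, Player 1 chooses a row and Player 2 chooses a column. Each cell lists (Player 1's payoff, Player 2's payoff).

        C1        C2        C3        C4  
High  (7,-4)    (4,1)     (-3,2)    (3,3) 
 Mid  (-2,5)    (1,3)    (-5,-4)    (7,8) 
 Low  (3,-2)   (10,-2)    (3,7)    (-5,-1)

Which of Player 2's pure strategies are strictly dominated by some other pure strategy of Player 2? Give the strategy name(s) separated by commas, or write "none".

C4 strictly dominates C1 — High: 3>-4, Mid: 8>5, Low: -1>-2.
C4 strictly dominates C2 — High: 3>1, Mid: 8>3, Low: -1>-2.
C3: no other strategy beats it everywhere (C1 at High (2>-4); C2 at High (2>1); C4 at Low (7>-1)).
C4 is not dominated — it holds its own against C1 at High (3>-4); C2 at High (3>1); C3 at High (3>2).

C1, C2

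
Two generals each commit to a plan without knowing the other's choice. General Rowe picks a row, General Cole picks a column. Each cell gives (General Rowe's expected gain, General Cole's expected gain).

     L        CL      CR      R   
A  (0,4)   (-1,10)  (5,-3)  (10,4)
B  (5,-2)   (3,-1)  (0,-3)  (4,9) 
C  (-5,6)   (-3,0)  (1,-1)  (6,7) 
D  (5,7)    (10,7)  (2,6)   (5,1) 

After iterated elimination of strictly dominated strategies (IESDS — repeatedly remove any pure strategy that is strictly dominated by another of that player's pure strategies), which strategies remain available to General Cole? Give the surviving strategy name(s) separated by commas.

L, CL, R

For General Rowe, A strictly dominates C on the remaining columns (L: 0>-5, CL: -1>-3, CR: 5>1, R: 10>6); eliminate C.
General Cole's strategy CR is strictly dominated by L (A: 4>-3, B: -2>-3, D: 7>6) and is removed.
Among the remaining strategies, none is strictly dominated by another pure strategy of the same player, so the elimination stops.
Surviving strategies — General Rowe: {A, B, D}; General Cole: {L, CL, R}.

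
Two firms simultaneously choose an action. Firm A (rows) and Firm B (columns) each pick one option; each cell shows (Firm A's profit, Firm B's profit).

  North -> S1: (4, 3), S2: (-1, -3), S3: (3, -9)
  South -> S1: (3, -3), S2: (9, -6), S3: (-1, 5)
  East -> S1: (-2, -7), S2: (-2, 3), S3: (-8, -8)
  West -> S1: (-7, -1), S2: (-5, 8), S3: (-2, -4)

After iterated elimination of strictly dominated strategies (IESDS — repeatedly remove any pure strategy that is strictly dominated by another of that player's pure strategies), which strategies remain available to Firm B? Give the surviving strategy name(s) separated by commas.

S1

Firm A's strategy East is strictly dominated by North (S1: 4>-2, S2: -1>-2, S3: 3>-8) and is removed.
Firm A's strategy West is strictly dominated by North (S1: 4>-7, S2: -1>-5, S3: 3>-2) and is removed.
Column S2 is eliminated: S1 beats it against every remaining row (North: 3>-3, South: -3>-6).
For Firm A, North strictly dominates South on the remaining columns (S1: 4>3, S3: 3>-1); eliminate South.
Firm B's strategy S3 is strictly dominated by S1 (North: 3>-9) and is removed.
Among the remaining strategies, none is strictly dominated by another pure strategy of the same player, so the elimination stops.
Surviving strategies — Firm A: {North}; Firm B: {S1}.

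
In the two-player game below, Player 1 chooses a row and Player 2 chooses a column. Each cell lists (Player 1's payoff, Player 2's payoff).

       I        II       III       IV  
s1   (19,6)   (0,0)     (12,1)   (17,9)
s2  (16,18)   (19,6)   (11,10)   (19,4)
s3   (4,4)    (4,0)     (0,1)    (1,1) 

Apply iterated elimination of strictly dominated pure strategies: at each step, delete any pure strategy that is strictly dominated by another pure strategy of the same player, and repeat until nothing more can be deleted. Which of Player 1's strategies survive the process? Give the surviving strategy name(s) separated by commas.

For Player 1, s2 strictly dominates s3 on the remaining columns (I: 16>4, II: 19>4, III: 11>0, IV: 19>1); eliminate s3.
For Player 2, I strictly dominates II on the remaining rows (s1: 6>0, s2: 18>6); eliminate II.
For Player 2, I strictly dominates III on the remaining rows (s1: 6>1, s2: 18>10); eliminate III.
Among the remaining strategies, none is strictly dominated by another pure strategy of the same player, so the elimination stops.
Surviving strategies — Player 1: {s1, s2}; Player 2: {I, IV}.

s1, s2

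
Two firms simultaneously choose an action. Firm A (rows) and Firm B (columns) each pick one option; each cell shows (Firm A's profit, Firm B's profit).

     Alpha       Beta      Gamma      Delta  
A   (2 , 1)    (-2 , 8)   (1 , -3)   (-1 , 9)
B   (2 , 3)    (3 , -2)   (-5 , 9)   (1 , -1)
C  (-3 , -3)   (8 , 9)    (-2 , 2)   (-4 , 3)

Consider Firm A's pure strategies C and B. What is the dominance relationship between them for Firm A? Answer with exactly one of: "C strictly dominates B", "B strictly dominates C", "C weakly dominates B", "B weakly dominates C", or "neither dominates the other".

neither dominates the other

Compare C to B across each opponent action: Alpha: -3<2, Beta: 8>3, Gamma: -2>-5, Delta: -4<1.
C does better at Beta, Gamma but worse at Alpha, Delta; neither strategy dominates the other.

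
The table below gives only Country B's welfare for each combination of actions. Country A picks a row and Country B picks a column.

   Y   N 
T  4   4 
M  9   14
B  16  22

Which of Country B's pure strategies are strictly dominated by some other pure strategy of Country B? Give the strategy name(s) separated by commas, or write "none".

none

Y: no other strategy beats it everywhere (N at T (4=4)).
N: no other strategy beats it everywhere (Y at T (4=4)).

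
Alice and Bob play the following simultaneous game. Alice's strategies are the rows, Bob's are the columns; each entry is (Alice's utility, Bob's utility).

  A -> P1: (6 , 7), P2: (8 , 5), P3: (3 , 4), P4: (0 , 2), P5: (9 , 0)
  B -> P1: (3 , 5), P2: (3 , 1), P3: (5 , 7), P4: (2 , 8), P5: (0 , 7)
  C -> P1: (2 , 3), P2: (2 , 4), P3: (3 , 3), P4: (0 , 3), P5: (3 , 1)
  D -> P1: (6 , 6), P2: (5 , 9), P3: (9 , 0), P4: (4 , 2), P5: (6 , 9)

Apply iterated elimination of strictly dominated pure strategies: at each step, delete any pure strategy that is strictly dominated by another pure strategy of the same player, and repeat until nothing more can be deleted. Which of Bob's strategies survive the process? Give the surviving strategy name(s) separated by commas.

For Alice, D strictly dominates B on the remaining columns (P1: 6>3, P2: 5>3, P3: 9>5, P4: 4>2, P5: 6>0); eliminate B.
For Alice, D strictly dominates C on the remaining columns (P1: 6>2, P2: 5>2, P3: 9>3, P4: 4>0, P5: 6>3); eliminate C.
Column P3 is eliminated: P1 beats it against every remaining row (A: 7>4, D: 6>0).
For Bob, P1 strictly dominates P4 on the remaining rows (A: 7>2, D: 6>2); eliminate P4.
Among the remaining strategies, none is strictly dominated by another pure strategy of the same player, so the elimination stops.
Surviving strategies — Alice: {A, D}; Bob: {P1, P2, P5}.

P1, P2, P5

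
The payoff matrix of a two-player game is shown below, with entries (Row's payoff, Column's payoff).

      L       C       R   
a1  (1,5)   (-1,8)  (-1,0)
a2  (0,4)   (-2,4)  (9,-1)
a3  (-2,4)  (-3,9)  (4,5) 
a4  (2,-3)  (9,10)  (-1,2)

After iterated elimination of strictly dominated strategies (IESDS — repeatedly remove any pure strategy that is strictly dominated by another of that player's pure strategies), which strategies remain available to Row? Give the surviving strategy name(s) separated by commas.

a4

For Row, a2 strictly dominates a3 on the remaining columns (L: 0>-2, C: -2>-3, R: 9>4); eliminate a3.
For Column, C strictly dominates R on the remaining rows (a1: 8>0, a2: 4>-1, a4: 10>2); eliminate R.
Row a1 is eliminated: a4 beats it against every remaining column (L: 2>1, C: 9>-1).
Row's strategy a2 is strictly dominated by a4 (L: 2>0, C: 9>-2) and is removed.
Column's strategy L is strictly dominated by C (a4: 10>-3) and is removed.
Among the remaining strategies, none is strictly dominated by another pure strategy of the same player, so the elimination stops.
Surviving strategies — Row: {a4}; Column: {C}.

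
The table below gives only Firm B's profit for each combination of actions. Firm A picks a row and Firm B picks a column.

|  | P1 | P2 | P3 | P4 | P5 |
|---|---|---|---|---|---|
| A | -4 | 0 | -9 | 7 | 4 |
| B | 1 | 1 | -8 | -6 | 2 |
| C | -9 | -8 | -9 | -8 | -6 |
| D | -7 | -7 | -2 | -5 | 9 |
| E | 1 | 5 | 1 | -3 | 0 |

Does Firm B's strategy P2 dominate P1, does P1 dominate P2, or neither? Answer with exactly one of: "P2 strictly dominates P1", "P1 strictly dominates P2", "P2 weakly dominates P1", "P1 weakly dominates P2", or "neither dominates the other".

P2 weakly dominates P1

P2's payoffs vs P1's, by Firm A's action — A: 0>-4, B: 1=1, C: -8>-9, D: -7=-7, E: 5>1.
P2 is at least as good everywhere and strictly better somewhere (tied only at B, D), so P2 weakly but not strictly dominates P1.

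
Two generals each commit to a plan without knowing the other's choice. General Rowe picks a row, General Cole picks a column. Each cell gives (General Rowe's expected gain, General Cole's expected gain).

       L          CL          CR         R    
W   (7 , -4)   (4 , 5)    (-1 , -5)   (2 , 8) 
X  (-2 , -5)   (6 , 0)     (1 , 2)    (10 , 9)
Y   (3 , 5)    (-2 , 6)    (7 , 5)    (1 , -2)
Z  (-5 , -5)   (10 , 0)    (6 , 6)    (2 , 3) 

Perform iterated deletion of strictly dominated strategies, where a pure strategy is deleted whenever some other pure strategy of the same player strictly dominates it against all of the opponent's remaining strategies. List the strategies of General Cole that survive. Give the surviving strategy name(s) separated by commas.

CL, CR, R

General Cole's strategy L is strictly dominated by CL (W: 5>-4, X: 0>-5, Y: 6>5, Z: 0>-5) and is removed.
For General Rowe, X strictly dominates W on the remaining columns (CL: 6>4, CR: 1>-1, R: 10>2); eliminate W.
Among the remaining strategies, none is strictly dominated by another pure strategy of the same player, so the elimination stops.
Surviving strategies — General Rowe: {X, Y, Z}; General Cole: {CL, CR, R}.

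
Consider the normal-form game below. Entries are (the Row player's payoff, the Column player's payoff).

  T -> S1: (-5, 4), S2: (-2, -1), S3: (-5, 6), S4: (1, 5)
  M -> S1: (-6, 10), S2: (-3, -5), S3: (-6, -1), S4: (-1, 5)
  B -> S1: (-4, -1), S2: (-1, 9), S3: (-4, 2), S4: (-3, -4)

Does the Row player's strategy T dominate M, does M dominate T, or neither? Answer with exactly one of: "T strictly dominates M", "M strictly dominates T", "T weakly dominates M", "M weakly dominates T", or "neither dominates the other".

T's payoffs vs M's, by the Column player's action — S1: -5>-6, S2: -2>-3, S3: -5>-6, S4: 1>-1.
T gives a strictly higher payoff against each opponent action, so T strictly dominates M.

T strictly dominates M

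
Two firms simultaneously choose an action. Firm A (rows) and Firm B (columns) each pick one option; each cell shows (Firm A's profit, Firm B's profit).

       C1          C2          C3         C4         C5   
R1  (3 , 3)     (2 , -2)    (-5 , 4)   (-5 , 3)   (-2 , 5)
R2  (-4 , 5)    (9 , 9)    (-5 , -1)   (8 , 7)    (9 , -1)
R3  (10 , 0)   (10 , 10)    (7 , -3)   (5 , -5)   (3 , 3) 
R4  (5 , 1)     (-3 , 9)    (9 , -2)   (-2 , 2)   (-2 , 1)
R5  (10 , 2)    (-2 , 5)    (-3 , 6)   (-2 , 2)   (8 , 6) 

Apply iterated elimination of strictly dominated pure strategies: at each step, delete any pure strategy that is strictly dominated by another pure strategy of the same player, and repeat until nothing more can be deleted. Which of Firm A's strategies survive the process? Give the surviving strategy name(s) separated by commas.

R2, R3, R4, R5

For Firm A, R3 strictly dominates R1 on the remaining columns (C1: 10>3, C2: 10>2, C3: 7>-5, C4: 5>-5, C5: 3>-2); eliminate R1.
For Firm B, C2 strictly dominates C1 on the remaining rows (R2: 9>5, R3: 10>0, R4: 9>1, R5: 5>2); eliminate C1.
Firm B's strategy C4 is strictly dominated by C2 (R2: 9>7, R3: 10>-5, R4: 9>2, R5: 5>2) and is removed.
Among the remaining strategies, none is strictly dominated by another pure strategy of the same player, so the elimination stops.
Surviving strategies — Firm A: {R2, R3, R4, R5}; Firm B: {C2, C3, C5}.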